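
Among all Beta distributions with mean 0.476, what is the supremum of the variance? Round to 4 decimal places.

Var = μ(1−μ)/(α+β+1), which approaches μ(1−μ) as α+β → 0.
So the supremum is μ(1−μ) = 0.476×0.524 = 0.2494.

0.2494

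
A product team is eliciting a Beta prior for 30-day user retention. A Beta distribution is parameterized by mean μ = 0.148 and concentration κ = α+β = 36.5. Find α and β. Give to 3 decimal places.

α = 5.402, β = 31.098

α = μκ = 0.148×36.5 = 5.402 and β = (1−μ)κ = 0.852×36.5 = 31.098.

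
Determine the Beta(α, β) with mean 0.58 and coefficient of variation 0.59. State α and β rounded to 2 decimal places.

Var = (CV·μ)² = (0.59×0.58)² = 0.117101.
α+β = μ(1−μ)/Var − 1 = 0.2436/0.117101 − 1 = 1.0803.
Thus α = 0.58·1.0803 = 0.63 and β = 0.42·1.0803 = 0.45.

α = 0.63, β = 0.45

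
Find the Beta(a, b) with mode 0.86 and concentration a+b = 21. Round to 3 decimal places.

Mode = (a−1)/(κ−2) with κ = a+b, so a−1 = 0.86·19 = 16.340.
a = 17.340; b = κ − a = 3.660.

a = 17.340, b = 3.660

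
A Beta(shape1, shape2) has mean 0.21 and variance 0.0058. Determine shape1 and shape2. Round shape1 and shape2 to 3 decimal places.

shape1 = 5.797, shape2 = 21.807

Let s = shape1+shape2. The Beta variance is μ(1−μ)/(s+1).
So s+1 = μ(1−μ)/σ² = (0.21×0.79)/0.0058 = 0.1659/0.0058 = 28.6034, giving s = 27.6034.
Then shape1 = μs = 0.21×27.6034 = 5.797 and shape2 = (1−μ)s = 0.79×27.6034 = 21.807.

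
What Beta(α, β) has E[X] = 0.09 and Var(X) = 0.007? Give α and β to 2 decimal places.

By moment matching, α+β = μ(1−μ)/σ² − 1 = (0.09·0.91)/0.007 − 1 = 11.7000 − 1 = 10.7000.
Since α/(α+β) = μ, α = 0.09·10.7000 = 0.96 and β = 0.91·10.7000 = 9.74.

α = 0.96, β = 9.74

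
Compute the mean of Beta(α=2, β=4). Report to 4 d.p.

0.3333

The Beta mean is α/(α+β) = 2/(2+4) = 0.3333.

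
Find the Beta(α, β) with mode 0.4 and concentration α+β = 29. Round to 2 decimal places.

α = 11.80, β = 17.20

Mode = (α−1)/(κ−2) with κ = α+β, so α−1 = 0.4·27 = 10.80.
α = 11.80; β = κ − α = 17.20.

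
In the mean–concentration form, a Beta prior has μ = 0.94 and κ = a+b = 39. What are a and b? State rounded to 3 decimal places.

Split κ in proportion μ : (1−μ): a = 0.94·39 = 36.660, b = 39 − 36.660 = 2.340.

a = 36.660, b = 2.340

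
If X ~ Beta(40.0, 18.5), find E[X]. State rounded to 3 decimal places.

0.684

E[X] = α/(α+β) = 40.0/58.5 = 0.684.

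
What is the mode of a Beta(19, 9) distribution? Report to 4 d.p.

0.6923

The density x^(α−1)(1−x)^(β−1) is maximised at (α−1)/(α+β−2) = 18/26 = 0.6923.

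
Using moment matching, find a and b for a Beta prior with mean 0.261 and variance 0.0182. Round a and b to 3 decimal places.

Write ν = a+b; then a = μν and Var = μ(1−μ)/(ν+1).
ν = μ(1−μ)/Var − 1 = 0.192879/0.0182 − 1 = 9.5977.
a = 0.261·9.5977 = 2.505, b = 0.739·9.5977 = 7.093.

a = 2.505, b = 7.093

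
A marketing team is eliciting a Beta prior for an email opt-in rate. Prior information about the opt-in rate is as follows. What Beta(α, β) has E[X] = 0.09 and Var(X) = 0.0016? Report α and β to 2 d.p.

Let s = α+β. The Beta variance is μ(1−μ)/(s+1).
So s+1 = μ(1−μ)/σ² = (0.09×0.91)/0.0016 = 0.0819/0.0016 = 51.1875, giving s = 50.1875.
Then α = μs = 0.09×50.1875 = 4.52 and β = (1−μ)s = 0.91×50.1875 = 45.67.

α = 4.52, β = 45.67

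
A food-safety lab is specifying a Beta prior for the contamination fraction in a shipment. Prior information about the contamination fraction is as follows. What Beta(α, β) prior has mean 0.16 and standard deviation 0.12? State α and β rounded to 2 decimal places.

σ² = 0.12² = 0.0144.
With s = α+β, Var = μ(1−μ)/(s+1), so s+1 = (0.16×0.84)/0.0144 = 9.3333 and s = 8.3333.
α = μs = 1.33, β = (1−μ)s = 7.00.

α = 1.33, β = 7.00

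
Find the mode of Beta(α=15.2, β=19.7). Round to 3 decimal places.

With α,β > 1, mode = (α−1)/(α+β−2) = 14.2/32.9 = 0.432.

0.432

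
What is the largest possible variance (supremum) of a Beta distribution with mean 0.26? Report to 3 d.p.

0.192

For fixed mean μ the Beta variance is μ(1−μ)/(α+β+1), increasing as α+β decreases.
Its least upper bound (not attained) is μ(1−μ) = 0.26·0.74 = 0.192.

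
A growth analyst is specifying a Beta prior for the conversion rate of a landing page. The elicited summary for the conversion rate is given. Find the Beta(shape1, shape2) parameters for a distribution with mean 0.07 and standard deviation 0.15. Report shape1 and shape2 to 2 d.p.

σ² = 0.15² = 0.0225.
With s = shape1+shape2, Var = μ(1−μ)/(s+1), so s+1 = (0.07×0.93)/0.0225 = 2.8933 and s = 1.8933.
shape1 = μs = 0.13, shape2 = (1−μ)s = 1.76.

shape1 = 0.13, shape2 = 1.76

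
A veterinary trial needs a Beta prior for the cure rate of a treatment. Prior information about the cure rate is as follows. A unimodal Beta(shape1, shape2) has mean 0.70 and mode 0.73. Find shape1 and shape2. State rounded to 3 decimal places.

shape1 = 10.733, shape2 = 4.600

With s = shape1+shape2: μ = shape1/s and mode = (shape1−1)/(s−2). Eliminating shape1 = μs,
μs − 1 = m(s−2) ⇒ s(μ−m) = 1−2m ⇒ s = -0.46/-0.03 = 15.3333.
So shape1 = μs = 10.733, shape2 = (1−μ)s = 4.600.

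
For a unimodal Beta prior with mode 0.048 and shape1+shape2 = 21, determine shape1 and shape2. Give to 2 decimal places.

Mode = (shape1−1)/(κ−2) with κ = shape1+shape2, so shape1−1 = 0.048·19 = 0.91.
shape1 = 1.91; shape2 = κ − shape1 = 19.09.

shape1 = 1.91, shape2 = 19.09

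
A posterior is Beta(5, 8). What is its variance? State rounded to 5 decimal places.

0.01691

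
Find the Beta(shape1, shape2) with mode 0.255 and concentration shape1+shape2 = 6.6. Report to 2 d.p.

shape1 = 2.17, shape2 = 4.43

Mode = (shape1−1)/(κ−2) with κ = shape1+shape2, so shape1−1 = 0.255·4.6 = 1.17.
shape1 = 2.17; shape2 = κ − shape1 = 4.43.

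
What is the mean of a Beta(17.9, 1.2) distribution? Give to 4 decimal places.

The Beta mean is α/(α+β) = 17.9/(17.9+1.2) = 0.9372.

0.9372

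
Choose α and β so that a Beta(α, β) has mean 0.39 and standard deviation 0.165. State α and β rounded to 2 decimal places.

Variance = 0.165² = 0.027225. The moment-matching identity α+β = μ(1−μ)/Var − 1 gives
α+β = 0.2379/0.027225 − 1 = 7.7383, so α = μ·7.7383 = 3.02 and β = (1−μ)·7.7383 = 4.72.

α = 3.02, β = 4.72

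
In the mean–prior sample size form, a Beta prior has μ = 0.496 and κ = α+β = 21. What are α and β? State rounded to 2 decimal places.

α = μκ = 0.496×21 = 10.42 and β = (1−μ)κ = 0.504×21 = 10.58.

α = 10.42, β = 10.58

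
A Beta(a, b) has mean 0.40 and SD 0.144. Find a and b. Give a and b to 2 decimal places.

a = 4.23, b = 6.34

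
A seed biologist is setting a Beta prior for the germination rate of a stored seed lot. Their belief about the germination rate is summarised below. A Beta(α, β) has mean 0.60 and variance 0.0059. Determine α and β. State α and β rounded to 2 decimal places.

α = 23.81, β = 15.87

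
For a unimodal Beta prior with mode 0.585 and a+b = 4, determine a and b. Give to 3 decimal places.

a = 2.170, b = 1.830

Mode = (a−1)/(κ−2) with κ = a+b, so a−1 = 0.585·2 = 1.170.
a = 2.170; b = κ − a = 1.830.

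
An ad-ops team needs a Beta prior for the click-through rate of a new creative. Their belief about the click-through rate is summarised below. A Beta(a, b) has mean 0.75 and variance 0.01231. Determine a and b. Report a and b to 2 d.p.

Let s = a+b. The Beta variance is μ(1−μ)/(s+1).
So s+1 = μ(1−μ)/σ² = (0.75×0.25)/0.01231 = 0.1875/0.01231 = 15.2315, giving s = 14.2315.
Then a = μs = 0.75×14.2315 = 10.67 and b = (1−μ)s = 0.25×14.2315 = 3.56.

a = 10.67, b = 3.56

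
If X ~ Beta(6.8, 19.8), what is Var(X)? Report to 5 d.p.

α+β = 26.6 and αβ = 134.64, so Var = αβ/[(α+β)²(α+β+1)] = 134.64/19528.656 = 0.00689.

0.00689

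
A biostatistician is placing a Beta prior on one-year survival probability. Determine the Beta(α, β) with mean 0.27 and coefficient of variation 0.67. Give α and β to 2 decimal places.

α = 1.36, β = 3.67

Var = (CV·μ)² = (0.67×0.27)² = 0.032725.
α+β = μ(1−μ)/Var − 1 = 0.1971/0.032725 − 1 = 5.0230.
Thus α = 0.27·5.0230 = 1.36 and β = 0.73·5.0230 = 3.67.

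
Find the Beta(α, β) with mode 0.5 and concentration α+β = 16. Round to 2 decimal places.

For α,β>1 the mode is (α−1)/(α+β−2), so α = mode·(κ−2)+1 = 0.5×14+1 = 8.00.
And β = (1−mode)·(κ−2)+1 = 0.5×14+1 = 8.00.

α = 8.00, β = 8.00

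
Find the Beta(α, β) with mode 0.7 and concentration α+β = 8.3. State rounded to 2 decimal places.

Since the density peak of Beta(α,β) is at (α−1)/(α+β−2),
α = 1 + 0.7(8.3−2) = 5.41 and β = 8.3 − 5.41 = 2.89.

α = 5.41, β = 2.89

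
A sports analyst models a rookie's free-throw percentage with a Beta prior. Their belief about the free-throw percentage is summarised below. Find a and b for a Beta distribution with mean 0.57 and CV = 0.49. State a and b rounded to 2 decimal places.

σ = CV·μ = 0.49×0.57 = 0.27930, so σ² = 0.078008.
s+1 = μ(1−μ)/σ² = 0.2451/0.078008 = 3.1420, so s = a+b = 2.1420.
a = μs = 1.22, b = (1−μ)s = 0.92.

a = 1.22, b = 0.92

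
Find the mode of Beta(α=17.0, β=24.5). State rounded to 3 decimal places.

0.405

The density x^(α−1)(1−x)^(β−1) is maximised at (α−1)/(α+β−2) = 16.0/39.5 = 0.405.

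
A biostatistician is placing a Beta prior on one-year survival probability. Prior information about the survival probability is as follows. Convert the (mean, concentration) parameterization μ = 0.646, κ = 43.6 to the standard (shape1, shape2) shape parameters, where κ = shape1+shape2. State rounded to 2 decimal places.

shape1 = 28.17, shape2 = 15.43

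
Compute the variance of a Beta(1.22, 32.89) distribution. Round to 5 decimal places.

0.00098

Var = αβ/[(α+β)²(α+β+1)] = (1.22×32.89)/(34.11²×35.11) = 40.1258/40850.207631 = 0.00098.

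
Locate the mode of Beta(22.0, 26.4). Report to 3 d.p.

0.453

With α,β > 1, mode = (α−1)/(α+β−2) = 21.0/46.4 = 0.453.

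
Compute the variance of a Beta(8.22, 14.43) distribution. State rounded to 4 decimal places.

0.0098

μ = 8.22/22.65 = 0.362914; Var = μ(1−μ)/(α+β+1) = 0.2312074/23.65 = 0.0098.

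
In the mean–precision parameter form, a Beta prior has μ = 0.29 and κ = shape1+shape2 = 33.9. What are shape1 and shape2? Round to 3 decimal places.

shape1 = 9.831, shape2 = 24.069

Split κ in proportion μ : (1−μ): shape1 = 0.29·33.9 = 9.831, shape2 = 33.9 − 9.831 = 24.069.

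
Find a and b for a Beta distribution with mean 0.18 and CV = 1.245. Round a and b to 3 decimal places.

σ = CV·μ = 1.245×0.18 = 0.22410, so σ² = 0.050221.
s+1 = μ(1−μ)/σ² = 0.1476/0.050221 = 2.9390, so s = a+b = 1.9390.
a = μs = 0.349, b = (1−μ)s = 1.590.

a = 0.349, b = 1.590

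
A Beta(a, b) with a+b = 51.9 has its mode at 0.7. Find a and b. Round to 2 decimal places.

a = 35.93, b = 15.97

Mode = (a−1)/(κ−2) with κ = a+b, so a−1 = 0.7·49.9 = 34.93.
a = 35.93; b = κ − a = 15.97.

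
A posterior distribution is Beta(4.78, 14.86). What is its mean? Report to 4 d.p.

E[X] = α/(α+β) = 4.78/19.64 = 0.2434.

0.2434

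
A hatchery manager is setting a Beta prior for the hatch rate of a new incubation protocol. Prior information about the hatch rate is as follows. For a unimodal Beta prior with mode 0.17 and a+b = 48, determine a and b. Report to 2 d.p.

a = 8.82, b = 39.18

For a,b>1 the mode is (a−1)/(a+b−2), so a = mode·(κ−2)+1 = 0.17×46+1 = 8.82.
And b = (1−mode)·(κ−2)+1 = 0.83×46+1 = 39.18.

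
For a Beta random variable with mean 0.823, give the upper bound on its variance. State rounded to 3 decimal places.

Var = μ(1−μ)/(α+β+1), which approaches μ(1−μ) as α+β → 0.
So the supremum is μ(1−μ) = 0.823×0.177 = 0.146.

0.146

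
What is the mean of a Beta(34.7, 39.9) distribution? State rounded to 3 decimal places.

0.465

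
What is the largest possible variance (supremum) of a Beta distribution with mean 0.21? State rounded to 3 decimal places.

0.166

Var = μ(1−μ)/(α+β+1), which approaches μ(1−μ) as α+β → 0.
So the supremum is μ(1−μ) = 0.21×0.79 = 0.166.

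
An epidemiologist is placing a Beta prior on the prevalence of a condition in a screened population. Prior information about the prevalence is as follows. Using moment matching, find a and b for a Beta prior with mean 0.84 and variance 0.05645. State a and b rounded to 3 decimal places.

By moment matching, a+b = μ(1−μ)/σ² − 1 = (0.84·0.16)/0.05645 − 1 = 2.3809 − 1 = 1.3809.
Since a/(a+b) = μ, a = 0.84·1.3809 = 1.160 and b = 0.16·1.3809 = 0.221.

a = 1.160, b = 0.221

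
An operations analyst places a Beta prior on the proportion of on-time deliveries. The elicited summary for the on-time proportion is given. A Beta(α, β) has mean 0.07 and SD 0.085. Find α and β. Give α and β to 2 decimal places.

First σ² = 0.007225. Setting α = μn, β = (1−μ)n with n = α+β,
μ(1−μ)/(n+1) = 0.007225 ⇒ n+1 = 0.0651/0.007225 = 9.0104 ⇒ n = 8.0104.
Hence α = 0.07×8.0104 = 0.56, β = 0.93×8.0104 = 7.45.

α = 0.56, β = 7.45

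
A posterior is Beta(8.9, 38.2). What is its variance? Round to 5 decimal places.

0.00319

μ = 8.9/47.1 = 0.188960; Var = μ(1−μ)/(α+β+1) = 0.1532539/48.1 = 0.00319.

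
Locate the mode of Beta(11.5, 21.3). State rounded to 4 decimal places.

0.3409

The density x^(α−1)(1−x)^(β−1) is maximised at (α−1)/(α+β−2) = 10.5/30.8 = 0.3409.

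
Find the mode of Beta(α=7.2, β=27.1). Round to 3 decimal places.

With α,β > 1, mode = (α−1)/(α+β−2) = 6.2/32.3 = 0.192.

0.192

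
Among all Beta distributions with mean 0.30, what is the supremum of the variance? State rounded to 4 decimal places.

0.2100

Var = μ(1−μ)/(α+β+1), which approaches μ(1−μ) as α+β → 0.
So the supremum is μ(1−μ) = 0.30×0.70 = 0.2100.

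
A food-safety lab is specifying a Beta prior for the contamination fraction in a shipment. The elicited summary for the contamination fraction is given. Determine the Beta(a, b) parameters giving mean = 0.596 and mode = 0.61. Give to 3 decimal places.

a = 9.366, b = 6.349

Let s = a+b. Mean gives a = μs = 0.596s; mode gives (a−1)/(s−2) = 0.61.
Substituting: 0.596s − 1 = 0.61(s−2) = 0.61s − 1.22, so -0.014s = -0.22 and s = 15.7143.
Then a = 0.596×15.7143 = 9.366 and b = s−a = 6.349.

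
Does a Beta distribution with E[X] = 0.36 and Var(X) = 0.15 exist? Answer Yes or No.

Yes

For any Beta, Var(X) < E[X]·(1−E[X]).
Here μ(1−μ) = 0.36×0.64 = 0.2304, and 0.15 < 0.2304.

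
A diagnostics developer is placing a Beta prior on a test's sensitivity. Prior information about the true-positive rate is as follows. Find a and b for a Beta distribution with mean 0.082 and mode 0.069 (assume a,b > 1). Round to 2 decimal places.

a = 5.44, b = 60.87

With s = a+b: μ = a/s and mode = (a−1)/(s−2). Eliminating a = μs,
μs − 1 = m(s−2) ⇒ s(μ−m) = 1−2m ⇒ s = 0.862/0.013 = 66.3077.
So a = μs = 5.44, b = (1−μ)s = 60.87.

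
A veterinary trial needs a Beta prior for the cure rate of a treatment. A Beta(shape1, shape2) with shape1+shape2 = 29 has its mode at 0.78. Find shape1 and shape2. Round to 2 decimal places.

shape1 = 22.06, shape2 = 6.94

Mode = (shape1−1)/(κ−2) with κ = shape1+shape2, so shape1−1 = 0.78·27 = 21.06.
shape1 = 22.06; shape2 = κ − shape1 = 6.94.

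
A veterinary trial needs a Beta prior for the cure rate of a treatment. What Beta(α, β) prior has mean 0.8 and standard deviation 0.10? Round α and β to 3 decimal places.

First σ² = 0.0100. Setting α = μn, β = (1−μ)n with n = α+β,
μ(1−μ)/(n+1) = 0.0100 ⇒ n+1 = 0.16/0.0100 = 16.0000 ⇒ n = 15.0000.
Hence α = 0.8×15.0000 = 12.000, β = 0.2×15.0000 = 3.000.

α = 12.000, β = 3.000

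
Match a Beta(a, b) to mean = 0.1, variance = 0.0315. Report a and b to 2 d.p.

By moment matching, a+b = μ(1−μ)/σ² − 1 = (0.1·0.9)/0.0315 − 1 = 2.8571 − 1 = 1.8571.
Since a/(a+b) = μ, a = 0.1·1.8571 = 0.19 and b = 0.9·1.8571 = 1.67.

a = 0.19, b = 1.67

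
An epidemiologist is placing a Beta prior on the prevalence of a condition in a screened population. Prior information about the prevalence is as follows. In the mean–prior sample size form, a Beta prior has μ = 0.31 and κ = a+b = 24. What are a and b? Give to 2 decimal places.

Split κ in proportion μ : (1−μ): a = 0.31·24 = 7.44, b = 24 − 7.44 = 16.56.

a = 7.44, b = 16.56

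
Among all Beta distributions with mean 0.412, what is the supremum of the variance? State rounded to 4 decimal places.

0.2423

Var = μ(1−μ)/(α+β+1), which approaches μ(1−μ) as α+β → 0.
So the supremum is μ(1−μ) = 0.412×0.588 = 0.2423.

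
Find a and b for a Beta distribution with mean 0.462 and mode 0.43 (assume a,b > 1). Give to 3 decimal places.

a = 2.021, b = 2.354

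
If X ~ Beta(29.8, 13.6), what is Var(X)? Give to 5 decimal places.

0.00485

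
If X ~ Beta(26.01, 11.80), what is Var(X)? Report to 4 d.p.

Var = αβ/[(α+β)²(α+β+1)] = (26.01×11.80)/(37.81²×38.81) = 306.9180/55482.624641 = 0.0055.

0.0055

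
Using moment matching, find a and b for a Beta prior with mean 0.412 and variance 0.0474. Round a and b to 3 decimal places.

a = 1.694, b = 2.417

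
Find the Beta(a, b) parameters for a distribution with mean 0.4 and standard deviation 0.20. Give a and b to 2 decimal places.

σ² = 0.20² = 0.0400.
With s = a+b, Var = μ(1−μ)/(s+1), so s+1 = (0.4×0.6)/0.0400 = 6.0000 and s = 5.0000.
a = μs = 2.00, b = (1−μ)s = 3.00.

a = 2.00, b = 3.00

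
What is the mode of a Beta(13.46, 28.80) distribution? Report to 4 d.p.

0.3095

The density x^(α−1)(1−x)^(β−1) is maximised at (α−1)/(α+β−2) = 12.46/40.26 = 0.3095.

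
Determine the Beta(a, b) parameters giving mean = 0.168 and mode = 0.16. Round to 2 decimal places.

a = 14.28, b = 70.72

With s = a+b: μ = a/s and mode = (a−1)/(s−2). Eliminating a = μs,
μs − 1 = m(s−2) ⇒ s(μ−m) = 1−2m ⇒ s = 0.68/0.008 = 85.0000.
So a = μs = 14.28, b = (1−μ)s = 70.72.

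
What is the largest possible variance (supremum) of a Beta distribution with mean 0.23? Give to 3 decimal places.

For fixed mean μ the Beta variance is μ(1−μ)/(α+β+1), increasing as α+β decreases.
Its least upper bound (not attained) is μ(1−μ) = 0.23·0.77 = 0.177.

0.177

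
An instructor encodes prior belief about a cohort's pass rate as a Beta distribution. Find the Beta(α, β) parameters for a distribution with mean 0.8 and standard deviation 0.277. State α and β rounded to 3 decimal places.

σ² = 0.277² = 0.076729.
With s = α+β, Var = μ(1−μ)/(s+1), so s+1 = (0.8×0.2)/0.076729 = 2.0853 and s = 1.0853.
α = μs = 0.868, β = (1−μ)s = 0.217.

α = 0.868, β = 0.217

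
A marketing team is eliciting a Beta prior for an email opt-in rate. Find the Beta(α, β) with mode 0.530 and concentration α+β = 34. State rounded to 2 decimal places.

α = 17.96, β = 16.04

For α,β>1 the mode is (α−1)/(α+β−2), so α = mode·(κ−2)+1 = 0.530×32+1 = 17.96.
And β = (1−mode)·(κ−2)+1 = 0.470×32+1 = 16.04.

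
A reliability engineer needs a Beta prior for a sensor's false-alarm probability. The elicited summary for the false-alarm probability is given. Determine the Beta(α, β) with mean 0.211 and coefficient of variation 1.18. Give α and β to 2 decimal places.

α = 0.36, β = 1.33

σ = CV·μ = 1.18×0.211 = 0.24898, so σ² = 0.061991.
s+1 = μ(1−μ)/σ² = 0.166479/0.061991 = 2.6855, so s = α+β = 1.6855.
α = μs = 0.36, β = (1−μ)s = 1.33.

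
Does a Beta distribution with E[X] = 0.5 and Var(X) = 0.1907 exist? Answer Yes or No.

Yes

A Beta with mean μ has variance μ(1−μ)/(α+β+1) < μ(1−μ).
Here μ(1−μ) = 0.5×0.5 = 0.25, and 0.1907 < 0.25.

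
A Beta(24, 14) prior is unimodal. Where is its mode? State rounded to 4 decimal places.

0.6389

With α,β > 1, mode = (α−1)/(α+β−2) = 23/36 = 0.6389.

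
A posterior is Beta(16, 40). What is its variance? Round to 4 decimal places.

0.0036

Var = αβ/[(α+β)²(α+β+1)] = (16×40)/(56²×57) = 640/178752 = 0.0036.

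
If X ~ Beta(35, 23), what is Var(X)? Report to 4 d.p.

μ = 35/58 = 0.603448; Var = μ(1−μ)/(α+β+1) = 0.2392985/59 = 0.0041.

0.0041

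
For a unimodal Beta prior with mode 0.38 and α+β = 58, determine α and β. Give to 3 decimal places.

Since the density peak of Beta(α,β) is at (α−1)/(α+β−2),
α = 1 + 0.38(58−2) = 22.280 and β = 58 − 22.280 = 35.720.

α = 22.280, β = 35.720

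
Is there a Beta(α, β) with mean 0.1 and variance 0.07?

Yes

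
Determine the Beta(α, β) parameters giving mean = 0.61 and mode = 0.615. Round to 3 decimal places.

α = 28.060, β = 17.940

With s = α+β: μ = α/s and mode = (α−1)/(s−2). Eliminating α = μs,
μs − 1 = m(s−2) ⇒ s(μ−m) = 1−2m ⇒ s = -0.230/-0.005 = 46.0000.
So α = μs = 28.060, β = (1−μ)s = 17.940.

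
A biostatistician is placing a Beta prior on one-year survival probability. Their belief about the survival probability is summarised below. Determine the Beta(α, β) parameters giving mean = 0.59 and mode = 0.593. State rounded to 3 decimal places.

With s = α+β: μ = α/s and mode = (α−1)/(s−2). Eliminating α = μs,
μs − 1 = m(s−2) ⇒ s(μ−m) = 1−2m ⇒ s = -0.186/-0.003 = 62.0000.
So α = μs = 36.580, β = (1−μ)s = 25.420.

α = 36.580, β = 25.420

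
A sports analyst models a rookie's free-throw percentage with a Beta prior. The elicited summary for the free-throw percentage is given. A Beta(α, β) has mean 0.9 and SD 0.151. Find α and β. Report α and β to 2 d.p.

Variance = 0.151² = 0.022801. The moment-matching identity α+β = μ(1−μ)/Var − 1 gives
α+β = 0.09/0.022801 − 1 = 2.9472, so α = μ·2.9472 = 2.65 and β = (1−μ)·2.9472 = 0.29.

α = 2.65, β = 0.29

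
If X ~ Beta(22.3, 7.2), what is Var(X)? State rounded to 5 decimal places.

α+β = 29.5 and αβ = 160.56, so Var = αβ/[(α+β)²(α+β+1)] = 160.56/26542.625 = 0.00605.

0.00605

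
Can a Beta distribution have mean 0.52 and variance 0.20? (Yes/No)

Yes

A Beta with mean μ has variance μ(1−μ)/(α+β+1) < μ(1−μ).
Here μ(1−μ) = 0.52×0.48 = 0.2496, and 0.20 < 0.2496.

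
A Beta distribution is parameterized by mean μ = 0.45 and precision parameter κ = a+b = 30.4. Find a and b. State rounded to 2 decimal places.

a = μκ = 0.45×30.4 = 13.68 and b = (1−μ)κ = 0.55×30.4 = 16.72.

a = 13.68, b = 16.72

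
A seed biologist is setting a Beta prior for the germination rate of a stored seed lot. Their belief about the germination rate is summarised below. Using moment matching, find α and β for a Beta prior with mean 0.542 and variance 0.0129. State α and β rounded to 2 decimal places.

α = 9.89, β = 8.36

Let s = α+β. The Beta variance is μ(1−μ)/(s+1).
So s+1 = μ(1−μ)/σ² = (0.542×0.458)/0.0129 = 0.248236/0.0129 = 19.2431, giving s = 18.2431.
Then α = μs = 0.542×18.2431 = 9.89 and β = (1−μ)s = 0.458×18.2431 = 8.36.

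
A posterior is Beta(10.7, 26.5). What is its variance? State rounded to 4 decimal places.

0.0054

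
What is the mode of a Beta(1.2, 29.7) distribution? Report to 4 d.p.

0.0069

With α,β > 1, mode = (α−1)/(α+β−2) = 0.2/28.9 = 0.0069.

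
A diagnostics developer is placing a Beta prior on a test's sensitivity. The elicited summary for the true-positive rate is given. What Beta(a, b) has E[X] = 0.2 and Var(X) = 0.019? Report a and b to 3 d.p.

a = 1.484, b = 5.937

Write ν = a+b; then a = μν and Var = μ(1−μ)/(ν+1).
ν = μ(1−μ)/Var − 1 = 0.16/0.019 − 1 = 7.4211.
a = 0.2·7.4211 = 1.484, b = 0.8·7.4211 = 5.937.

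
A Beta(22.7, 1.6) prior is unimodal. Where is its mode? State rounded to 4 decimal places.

0.9731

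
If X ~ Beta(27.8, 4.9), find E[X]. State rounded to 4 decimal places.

0.8502

The Beta mean is α/(α+β) = 27.8/(27.8+4.9) = 0.8502.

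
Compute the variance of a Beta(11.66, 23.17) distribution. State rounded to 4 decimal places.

0.0062

μ = 11.66/34.83 = 0.334769; Var = μ(1−μ)/(α+β+1) = 0.2226987/35.83 = 0.0062.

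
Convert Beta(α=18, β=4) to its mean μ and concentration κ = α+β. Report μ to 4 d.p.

μ = 0.8182, κ = 22

κ = α+β = 18+4 = 22; μ = α/κ = 18/22 = 0.8182.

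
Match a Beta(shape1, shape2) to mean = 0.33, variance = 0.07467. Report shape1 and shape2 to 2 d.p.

Let s = shape1+shape2. The Beta variance is μ(1−μ)/(s+1).
So s+1 = μ(1−μ)/σ² = (0.33×0.67)/0.07467 = 0.2211/0.07467 = 2.9610, giving s = 1.9610.
Then shape1 = μs = 0.33×1.9610 = 0.65 and shape2 = (1−μ)s = 0.67×1.9610 = 1.31.

shape1 = 0.65, shape2 = 1.31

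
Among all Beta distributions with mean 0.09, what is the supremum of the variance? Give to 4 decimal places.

Var = μ(1−μ)/(α+β+1), which approaches μ(1−μ) as α+β → 0.
So the supremum is μ(1−μ) = 0.09×0.91 = 0.0819.

0.0819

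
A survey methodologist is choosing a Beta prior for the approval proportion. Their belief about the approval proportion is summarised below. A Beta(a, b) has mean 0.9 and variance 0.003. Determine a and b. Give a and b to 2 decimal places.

a = 26.10, b = 2.90

By moment matching, a+b = μ(1−μ)/σ² − 1 = (0.9·0.1)/0.003 − 1 = 30.0000 − 1 = 29.0000.
Since a/(a+b) = μ, a = 0.9·29.0000 = 26.10 and b = 0.1·29.0000 = 2.90.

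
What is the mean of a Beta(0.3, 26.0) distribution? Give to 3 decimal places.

The Beta mean is α/(α+β) = 0.3/(0.3+26.0) = 0.011.

0.011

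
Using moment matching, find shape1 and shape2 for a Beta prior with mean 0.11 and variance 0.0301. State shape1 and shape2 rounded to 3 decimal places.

Let s = shape1+shape2. The Beta variance is μ(1−μ)/(s+1).
So s+1 = μ(1−μ)/σ² = (0.11×0.89)/0.0301 = 0.0979/0.0301 = 3.2525, giving s = 2.2525.
Then shape1 = μs = 0.11×2.2525 = 0.248 and shape2 = (1−μ)s = 0.89×2.2525 = 2.005.

shape1 = 0.248, shape2 = 2.005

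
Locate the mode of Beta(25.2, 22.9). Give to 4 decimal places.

With α,β > 1, mode = (α−1)/(α+β−2) = 24.2/46.1 = 0.5249.

0.5249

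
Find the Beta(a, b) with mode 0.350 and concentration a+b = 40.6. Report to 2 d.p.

Since the density peak of Beta(a,b) is at (a−1)/(a+b−2),
a = 1 + 0.350(40.6−2) = 14.51 and b = 40.6 − 14.51 = 26.09.

a = 14.51, b = 26.09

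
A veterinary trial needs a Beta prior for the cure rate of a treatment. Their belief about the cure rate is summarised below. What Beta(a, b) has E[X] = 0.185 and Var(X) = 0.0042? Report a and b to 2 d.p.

Let s = a+b. The Beta variance is μ(1−μ)/(s+1).
So s+1 = μ(1−μ)/σ² = (0.185×0.815)/0.0042 = 0.150775/0.0042 = 35.8988, giving s = 34.8988.
Then a = μs = 0.185×34.8988 = 6.46 and b = (1−μ)s = 0.815×34.8988 = 28.44.

a = 6.46, b = 28.44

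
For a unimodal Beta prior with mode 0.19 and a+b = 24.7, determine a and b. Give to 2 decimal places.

a = 5.31, b = 19.39

Since the density peak of Beta(a,b) is at (a−1)/(a+b−2),
a = 1 + 0.19(24.7−2) = 5.31 and b = 24.7 − 5.31 = 19.39.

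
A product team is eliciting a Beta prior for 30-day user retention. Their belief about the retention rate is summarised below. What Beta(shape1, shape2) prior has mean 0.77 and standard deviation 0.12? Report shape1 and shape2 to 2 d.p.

First σ² = 0.0144. Setting shape1 = μn, shape2 = (1−μ)n with n = shape1+shape2,
μ(1−μ)/(n+1) = 0.0144 ⇒ n+1 = 0.1771/0.0144 = 12.2986 ⇒ n = 11.2986.
Hence shape1 = 0.77×11.2986 = 8.70, shape2 = 0.23×11.2986 = 2.60.

shape1 = 8.70, shape2 = 2.60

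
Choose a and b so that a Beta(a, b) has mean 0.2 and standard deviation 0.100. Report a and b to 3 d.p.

a = 3.000, b = 12.000

First σ² = 0.010000. Setting a = μn, b = (1−μ)n with n = a+b,
μ(1−μ)/(n+1) = 0.010000 ⇒ n+1 = 0.16/0.010000 = 16.0000 ⇒ n = 15.0000.
Hence a = 0.2×15.0000 = 3.000, b = 0.8×15.0000 = 12.000.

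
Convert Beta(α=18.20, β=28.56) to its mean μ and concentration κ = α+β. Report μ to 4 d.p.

μ = 0.3892, κ = 46.76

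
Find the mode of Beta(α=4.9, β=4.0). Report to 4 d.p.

With α,β > 1, mode = (α−1)/(α+β−2) = 3.9/6.9 = 0.5652.

0.5652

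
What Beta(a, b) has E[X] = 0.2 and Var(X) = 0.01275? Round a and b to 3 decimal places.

a = 2.310, b = 9.239

By moment matching, a+b = μ(1−μ)/σ² − 1 = (0.2·0.8)/0.01275 − 1 = 12.5490 − 1 = 11.5490.
Since a/(a+b) = μ, a = 0.2·11.5490 = 2.310 and b = 0.8·11.5490 = 9.239.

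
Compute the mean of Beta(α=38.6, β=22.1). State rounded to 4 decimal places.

E[X] = α/(α+β) = 38.6/60.7 = 0.6359.

0.6359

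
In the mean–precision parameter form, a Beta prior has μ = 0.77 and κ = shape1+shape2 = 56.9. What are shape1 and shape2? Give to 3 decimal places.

shape1 = 43.813, shape2 = 13.087

Split κ in proportion μ : (1−μ): shape1 = 0.77·56.9 = 43.813, shape2 = 56.9 − 43.813 = 13.087.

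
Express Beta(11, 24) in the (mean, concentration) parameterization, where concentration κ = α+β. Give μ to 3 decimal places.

μ = 0.314, κ = 35

κ = α+β = 11+24 = 35; μ = α/κ = 11/35 = 0.314.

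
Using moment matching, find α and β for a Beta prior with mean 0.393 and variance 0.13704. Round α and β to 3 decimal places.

Let s = α+β. The Beta variance is μ(1−μ)/(s+1).
So s+1 = μ(1−μ)/σ² = (0.393×0.607)/0.13704 = 0.238551/0.13704 = 1.7407, giving s = 0.7407.
Then α = μs = 0.393×0.7407 = 0.291 and β = (1−μ)s = 0.607×0.7407 = 0.450.

α = 0.291, β = 0.450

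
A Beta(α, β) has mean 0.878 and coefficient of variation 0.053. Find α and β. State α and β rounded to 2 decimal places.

α = 42.55, β = 5.91

Var = (CV·μ)² = (0.053×0.878)² = 0.002165.
α+β = μ(1−μ)/Var − 1 = 0.107116/0.002165 − 1 = 48.4668.
Thus α = 0.878·48.4668 = 42.55 and β = 0.122·48.4668 = 5.91.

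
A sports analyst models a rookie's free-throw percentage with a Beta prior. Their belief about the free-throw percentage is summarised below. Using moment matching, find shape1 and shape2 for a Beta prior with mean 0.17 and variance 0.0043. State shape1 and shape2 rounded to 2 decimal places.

Let s = shape1+shape2. The Beta variance is μ(1−μ)/(s+1).
So s+1 = μ(1−μ)/σ² = (0.17×0.83)/0.0043 = 0.1411/0.0043 = 32.8140, giving s = 31.8140.
Then shape1 = μs = 0.17×31.8140 = 5.41 and shape2 = (1−μ)s = 0.83×31.8140 = 26.41.

shape1 = 5.41, shape2 = 26.41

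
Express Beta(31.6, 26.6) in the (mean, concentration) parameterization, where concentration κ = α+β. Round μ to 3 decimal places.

μ = 0.543, κ = 58.2

κ = α+β = 31.6+26.6 = 58.2; μ = α/κ = 31.6/58.2 = 0.543.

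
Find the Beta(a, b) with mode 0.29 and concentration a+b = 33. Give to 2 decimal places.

a = 9.99, b = 23.01

Mode = (a−1)/(κ−2) with κ = a+b, so a−1 = 0.29·31 = 8.99.
a = 9.99; b = κ − a = 23.01.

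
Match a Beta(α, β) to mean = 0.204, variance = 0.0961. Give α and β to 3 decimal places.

α = 0.141, β = 0.549

Write ν = α+β; then α = μν and Var = μ(1−μ)/(ν+1).
ν = μ(1−μ)/Var − 1 = 0.162384/0.0961 − 1 = 0.6897.
α = 0.204·0.6897 = 0.141, β = 0.796·0.6897 = 0.549.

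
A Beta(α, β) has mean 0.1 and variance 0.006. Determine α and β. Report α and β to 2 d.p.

α = 1.40, β = 12.60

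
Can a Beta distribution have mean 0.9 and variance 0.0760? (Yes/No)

A Beta with mean μ has variance μ(1−μ)/(α+β+1) < μ(1−μ).
Here μ(1−μ) = 0.9×0.1 = 0.09, and 0.0760 < 0.09.

Yes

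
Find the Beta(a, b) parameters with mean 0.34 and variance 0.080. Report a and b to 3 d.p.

Write ν = a+b; then a = μν and Var = μ(1−μ)/(ν+1).
ν = μ(1−μ)/Var − 1 = 0.2244/0.080 − 1 = 1.8050.
a = 0.34·1.8050 = 0.614, b = 0.66·1.8050 = 1.191.

a = 0.614, b = 1.191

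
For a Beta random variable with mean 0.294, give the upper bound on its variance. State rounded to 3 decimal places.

Var = μ(1−μ)/(α+β+1), which approaches μ(1−μ) as α+β → 0.
So the supremum is μ(1−μ) = 0.294×0.706 = 0.208.

0.208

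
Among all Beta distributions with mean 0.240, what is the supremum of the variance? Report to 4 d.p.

0.1824

For fixed mean μ the Beta variance is μ(1−μ)/(α+β+1), increasing as α+β decreases.
Its least upper bound (not attained) is μ(1−μ) = 0.240·0.760 = 0.1824.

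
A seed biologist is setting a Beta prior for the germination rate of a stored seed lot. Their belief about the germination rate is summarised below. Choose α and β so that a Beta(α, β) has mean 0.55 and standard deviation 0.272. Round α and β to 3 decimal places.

Variance = 0.272² = 0.073984. The moment-matching identity α+β = μ(1−μ)/Var − 1 gives
α+β = 0.2475/0.073984 − 1 = 2.3453, so α = μ·2.3453 = 1.290 and β = (1−μ)·2.3453 = 1.055.

α = 1.290, β = 1.055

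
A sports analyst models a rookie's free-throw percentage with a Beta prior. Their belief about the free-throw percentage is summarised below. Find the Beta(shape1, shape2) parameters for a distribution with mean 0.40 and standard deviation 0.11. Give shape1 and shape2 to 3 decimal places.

Variance = 0.11² = 0.0121. The moment-matching identity shape1+shape2 = μ(1−μ)/Var − 1 gives
shape1+shape2 = 0.2400/0.0121 − 1 = 18.8347, so shape1 = μ·18.8347 = 7.534 and shape2 = (1−μ)·18.8347 = 11.301.

shape1 = 7.534, shape2 = 11.301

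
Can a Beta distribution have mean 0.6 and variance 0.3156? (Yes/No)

The Beta variance bound is σ² < μ(1−μ).
Here μ(1−μ) = 0.6×0.4 = 0.24, and 0.3156 ≥ 0.24.

No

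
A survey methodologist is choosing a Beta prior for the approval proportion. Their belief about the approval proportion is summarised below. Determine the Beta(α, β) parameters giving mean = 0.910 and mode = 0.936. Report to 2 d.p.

With s = α+β: μ = α/s and mode = (α−1)/(s−2). Eliminating α = μs,
μs − 1 = m(s−2) ⇒ s(μ−m) = 1−2m ⇒ s = -0.872/-0.026 = 33.5385.
So α = μs = 30.52, β = (1−μ)s = 3.02.

α = 30.52, β = 3.02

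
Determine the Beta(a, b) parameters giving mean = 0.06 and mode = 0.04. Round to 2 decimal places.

With s = a+b: μ = a/s and mode = (a−1)/(s−2). Eliminating a = μs,
μs − 1 = m(s−2) ⇒ s(μ−m) = 1−2m ⇒ s = 0.92/0.02 = 46.0000.
So a = μs = 2.76, b = (1−μ)s = 43.24.

a = 2.76, b = 43.24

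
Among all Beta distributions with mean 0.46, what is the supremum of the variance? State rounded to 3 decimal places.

0.248

Var = μ(1−μ)/(α+β+1), which approaches μ(1−μ) as α+β → 0.
So the supremum is μ(1−μ) = 0.46×0.54 = 0.248.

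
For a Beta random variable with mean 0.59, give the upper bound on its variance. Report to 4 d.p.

For fixed mean μ the Beta variance is μ(1−μ)/(α+β+1), increasing as α+β decreases.
Its least upper bound (not attained) is μ(1−μ) = 0.59·0.41 = 0.2419.

0.2419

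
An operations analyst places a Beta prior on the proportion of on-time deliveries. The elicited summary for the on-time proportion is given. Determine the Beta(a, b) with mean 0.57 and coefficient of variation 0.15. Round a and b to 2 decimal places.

a = 18.54, b = 13.99

Var = (CV·μ)² = (0.15×0.57)² = 0.007310.
a+b = μ(1−μ)/Var − 1 = 0.2451/0.007310 − 1 = 32.5283.
Thus a = 0.57·32.5283 = 18.54 and b = 0.43·32.5283 = 13.99.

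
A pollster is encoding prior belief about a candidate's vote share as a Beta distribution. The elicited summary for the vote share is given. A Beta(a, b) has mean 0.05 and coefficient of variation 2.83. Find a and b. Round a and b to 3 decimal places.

a = 0.069, b = 1.304

Var = (CV·μ)² = (2.83×0.05)² = 0.020022.
a+b = μ(1−μ)/Var − 1 = 0.0475/0.020022 − 1 = 1.3724.
Thus a = 0.05·1.3724 = 0.069 and b = 0.95·1.3724 = 1.304.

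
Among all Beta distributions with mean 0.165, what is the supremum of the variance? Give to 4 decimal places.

0.1378

Var = μ(1−μ)/(α+β+1), which approaches μ(1−μ) as α+β → 0.
So the supremum is μ(1−μ) = 0.165×0.835 = 0.1378.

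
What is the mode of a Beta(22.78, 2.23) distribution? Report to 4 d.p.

0.9465

The density x^(α−1)(1−x)^(β−1) is maximised at (α−1)/(α+β−2) = 21.78/23.01 = 0.9465.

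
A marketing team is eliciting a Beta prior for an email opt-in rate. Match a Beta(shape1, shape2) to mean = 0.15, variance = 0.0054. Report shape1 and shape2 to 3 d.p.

shape1 = 3.392, shape2 = 19.219

By moment matching, shape1+shape2 = μ(1−μ)/σ² − 1 = (0.15·0.85)/0.0054 − 1 = 23.6111 − 1 = 22.6111.
Since shape1/(shape1+shape2) = μ, shape1 = 0.15·22.6111 = 3.392 and shape2 = 0.85·22.6111 = 19.219.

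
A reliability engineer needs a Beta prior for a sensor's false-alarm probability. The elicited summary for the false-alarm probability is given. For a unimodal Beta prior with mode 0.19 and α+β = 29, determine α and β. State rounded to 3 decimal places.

Mode = (α−1)/(κ−2) with κ = α+β, so α−1 = 0.19·27 = 5.130.
α = 6.130; β = κ − α = 22.870.

α = 6.130, β = 22.870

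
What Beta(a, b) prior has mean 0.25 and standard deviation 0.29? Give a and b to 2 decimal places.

First σ² = 0.0841. Setting a = μn, b = (1−μ)n with n = a+b,
μ(1−μ)/(n+1) = 0.0841 ⇒ n+1 = 0.1875/0.0841 = 2.2295 ⇒ n = 1.2295.
Hence a = 0.25×1.2295 = 0.31, b = 0.75×1.2295 = 0.92.

a = 0.31, b = 0.92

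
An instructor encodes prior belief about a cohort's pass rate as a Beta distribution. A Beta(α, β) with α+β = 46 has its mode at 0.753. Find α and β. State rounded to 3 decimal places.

Mode = (α−1)/(κ−2) with κ = α+β, so α−1 = 0.753·44 = 33.132.
α = 34.132; β = κ − α = 11.868.

α = 34.132, β = 11.868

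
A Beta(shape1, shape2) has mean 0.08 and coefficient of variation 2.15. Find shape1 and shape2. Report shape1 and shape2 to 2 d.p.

shape1 = 0.12, shape2 = 1.37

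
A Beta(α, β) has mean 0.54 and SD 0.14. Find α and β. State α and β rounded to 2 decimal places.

First σ² = 0.0196. Setting α = μn, β = (1−μ)n with n = α+β,
μ(1−μ)/(n+1) = 0.0196 ⇒ n+1 = 0.2484/0.0196 = 12.6735 ⇒ n = 11.6735.
Hence α = 0.54×11.6735 = 6.30, β = 0.46×11.6735 = 5.37.

α = 6.30, β = 5.37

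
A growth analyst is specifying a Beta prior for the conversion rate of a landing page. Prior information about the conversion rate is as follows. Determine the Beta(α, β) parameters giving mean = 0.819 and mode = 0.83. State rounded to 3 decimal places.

α = 49.140, β = 10.860

Let s = α+β. Mean gives α = μs = 0.819s; mode gives (α−1)/(s−2) = 0.83.
Substituting: 0.819s − 1 = 0.83(s−2) = 0.83s − 1.66, so -0.011s = -0.66 and s = 60.0000.
Then α = 0.819×60.0000 = 49.140 and β = s−α = 10.860.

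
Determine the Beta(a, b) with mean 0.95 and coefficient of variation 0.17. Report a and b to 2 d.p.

a = 0.78, b = 0.04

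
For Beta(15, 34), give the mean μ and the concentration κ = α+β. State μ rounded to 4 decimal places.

μ = 0.3061, κ = 49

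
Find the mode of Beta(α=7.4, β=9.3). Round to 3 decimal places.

With α,β > 1, mode = (α−1)/(α+β−2) = 6.4/14.7 = 0.435.

0.435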